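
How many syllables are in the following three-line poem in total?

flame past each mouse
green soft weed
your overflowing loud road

Line 1: flame(1) + past(1) + each(1) + mouse(1) = 4
Line 2: green(1) + soft(1) + weed(1) = 3
Line 3: your(1) + overflowing(4) + loud(1) + road(1) = 7
Total: 4 + 3 + 7 = 14

14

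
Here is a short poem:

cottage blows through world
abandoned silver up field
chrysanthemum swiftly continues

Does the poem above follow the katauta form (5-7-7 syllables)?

No

Line 1: cottage(2) + blows(1) + through(1) + world(1) = 5 ✓
Line 2: abandoned(3) + silver(2) + up(1) + field(1) = 7 ✓
Line 3: chrysanthemum(4) + swiftly(2) + continues(3) = 9 (expected 7)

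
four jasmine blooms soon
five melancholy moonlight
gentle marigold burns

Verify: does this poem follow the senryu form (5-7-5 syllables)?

Line 1: four(1) + jasmine(2) + blooms(1) + soon(1) = 5 ✓
Line 2: five(1) + melancholy(4) + moonlight(2) = 7 ✓
Line 3: gentle(2) + marigold(3) + burns(1) = 6 (expected 5)

No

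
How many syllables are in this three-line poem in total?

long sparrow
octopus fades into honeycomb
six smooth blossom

16

Line 1: long (1), sparrow (2) → 3
Line 2: octopus (3), fades (1), into (2), honeycomb (3) → 9
Line 3: six (1), smooth (1), blossom (2) → 4
Total: 3 + 9 + 4 = 16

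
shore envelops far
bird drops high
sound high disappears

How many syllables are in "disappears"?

"disappears" has 3 syllables.

3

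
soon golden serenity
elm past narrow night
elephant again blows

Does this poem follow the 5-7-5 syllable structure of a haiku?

No

Line 1: "soon golden serenity": 1+2+4 = 7 (expected 5)
Line 2: "elm past narrow night": 1+1+2+1 = 5 (expected 7)
Line 3: "elephant again blows": 3+2+1 = 6 (expected 5)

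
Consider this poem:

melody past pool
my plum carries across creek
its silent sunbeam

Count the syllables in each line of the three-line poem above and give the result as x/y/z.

5/7/5

Line 1: melody (3), past (1), pool (1) → 5
Line 2: my (1), plum (1), carries (2), across (2), creek (1) → 7
Line 3: its (1), silent (2), sunbeam (2) → 5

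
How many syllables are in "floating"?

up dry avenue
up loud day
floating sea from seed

2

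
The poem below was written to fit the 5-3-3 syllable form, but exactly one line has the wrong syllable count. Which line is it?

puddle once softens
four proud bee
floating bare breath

Line 1: "puddle once softens": 2+1+2 = 5 ✓
Line 2: "four proud bee": 1+1+1 = 3 ✓
Line 3: "floating bare breath": 2+1+1 = 4 (expected 3)

Line 3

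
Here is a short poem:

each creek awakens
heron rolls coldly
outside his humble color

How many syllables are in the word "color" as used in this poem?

2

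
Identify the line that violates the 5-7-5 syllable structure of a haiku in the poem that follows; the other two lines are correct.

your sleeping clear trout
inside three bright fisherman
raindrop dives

The third line

Line 1: your(1) + sleeping(2) + clear(1) + trout(1) = 5 ✓
Line 2: inside(2) + three(1) + bright(1) + fisherman(3) = 7 ✓
Line 3: raindrop(2) + dives(1) = 3 (expected 5)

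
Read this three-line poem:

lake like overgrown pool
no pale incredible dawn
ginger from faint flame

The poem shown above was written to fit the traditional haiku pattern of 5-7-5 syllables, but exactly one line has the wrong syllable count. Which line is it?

Line 1: lake (1), like (1), overgrown (3), pool (1) → 6 (expected 5)
Line 2: no (1), pale (1), incredible (4), dawn (1) → 7 ✓
Line 3: ginger (2), from (1), faint (1), flame (1) → 5 ✓

Line 1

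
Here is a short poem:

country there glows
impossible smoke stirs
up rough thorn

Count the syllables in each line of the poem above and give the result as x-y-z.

4-6-3

Line 1: "country there glows": 2+1+1 = 4
Line 2: "impossible smoke stirs": 4+1+1 = 6
Line 3: "up rough thorn": 1+1+1 = 3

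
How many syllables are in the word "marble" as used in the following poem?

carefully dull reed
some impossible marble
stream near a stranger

2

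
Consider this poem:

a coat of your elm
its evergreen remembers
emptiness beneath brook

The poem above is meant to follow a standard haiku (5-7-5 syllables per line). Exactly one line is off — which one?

Line 1: "a coat of your elm": 1+1+1+1+1 = 5 ✓
Line 2: "its evergreen remembers": 1+3+3 = 7 ✓
Line 3: "emptiness beneath brook": 3+2+1 = 6 (expected 5)

The third line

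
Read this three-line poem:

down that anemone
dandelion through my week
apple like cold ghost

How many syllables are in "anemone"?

4

"anemone" has 4 syllables.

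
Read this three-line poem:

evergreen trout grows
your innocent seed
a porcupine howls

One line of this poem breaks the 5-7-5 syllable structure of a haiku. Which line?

Line 1: evergreen(3) + trout(1) + grows(1) = 5 ✓
Line 2: your(1) + innocent(3) + seed(1) = 5 (expected 7)
Line 3: a(1) + porcupine(3) + howls(1) = 5 ✓

Line 2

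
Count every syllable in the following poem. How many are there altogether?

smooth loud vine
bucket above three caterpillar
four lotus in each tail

18

Line 1: smooth(1) + loud(1) + vine(1) = 3
Line 2: bucket(2) + above(2) + three(1) + caterpillar(4) = 9
Line 3: four(1) + lotus(2) + in(1) + each(1) + tail(1) = 6
Total: 3 + 9 + 6 = 18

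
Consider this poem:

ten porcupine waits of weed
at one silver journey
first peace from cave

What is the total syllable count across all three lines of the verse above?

Line 1: ten(1) + porcupine(3) + waits(1) + of(1) + weed(1) = 7
Line 2: at(1) + one(1) + silver(2) + journey(2) = 6
Line 3: first(1) + peace(1) + from(1) + cave(1) = 4
Total: 7 + 6 + 4 = 17

17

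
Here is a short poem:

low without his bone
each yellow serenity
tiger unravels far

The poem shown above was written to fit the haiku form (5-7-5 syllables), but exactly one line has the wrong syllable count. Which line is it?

Line 3

Line 1: "low without his bone": 1+2+1+1 = 5 ✓
Line 2: "each yellow serenity": 1+2+4 = 7 ✓
Line 3: "tiger unravels far": 2+3+1 = 6 (expected 5)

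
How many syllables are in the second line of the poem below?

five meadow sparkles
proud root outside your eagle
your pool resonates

7

The second line: proud(1) + root(1) + outside(2) + your(1) + eagle(2) = 7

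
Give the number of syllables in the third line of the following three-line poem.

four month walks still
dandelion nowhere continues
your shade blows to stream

5

The third line: your(1) + shade(1) + blows(1) + to(1) + stream(1) = 5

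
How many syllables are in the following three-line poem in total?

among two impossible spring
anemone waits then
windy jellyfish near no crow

22

Line 1: among (2), two (1), impossible (4), spring (1) → 8
Line 2: anemone (4), waits (1), then (1) → 6
Line 3: windy (2), jellyfish (3), near (1), no (1), crow (1) → 8
Total: 8 + 6 + 8 = 22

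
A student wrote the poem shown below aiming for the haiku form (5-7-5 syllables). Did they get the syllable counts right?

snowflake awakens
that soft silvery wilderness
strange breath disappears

Line 1: snowflake(2) + awakens(3) = 5 ✓
Line 2: that(1) + soft(1) + silvery(3) + wilderness(3) = 8 (expected 7)
Line 3: strange(1) + breath(1) + disappears(3) = 5 ✓

No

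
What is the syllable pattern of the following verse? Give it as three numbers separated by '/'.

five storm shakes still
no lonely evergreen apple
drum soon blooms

Line 1: five(1) + storm(1) + shakes(1) + still(1) = 4
Line 2: no(1) + lonely(2) + evergreen(3) + apple(2) = 8
Line 3: drum(1) + soon(1) + blooms(1) = 3

4/8/3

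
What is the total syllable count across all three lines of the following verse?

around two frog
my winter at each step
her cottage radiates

Line 1: around(2) + two(1) + frog(1) = 4
Line 2: my(1) + winter(2) + at(1) + each(1) + step(1) = 6
Line 3: her(1) + cottage(2) + radiates(3) = 6
Total: 4 + 6 + 6 = 16

16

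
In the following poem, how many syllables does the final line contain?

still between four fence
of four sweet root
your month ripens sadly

The final line: "your month ripens sadly": 1+1+2+2 = 6

6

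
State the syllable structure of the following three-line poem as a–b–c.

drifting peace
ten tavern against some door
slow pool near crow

Line 1: drifting (2), peace (1) → 3
Line 2: ten (1), tavern (2), against (2), some (1), door (1) → 7
Line 3: slow (1), pool (1), near (1), crow (1) → 4

3–7–4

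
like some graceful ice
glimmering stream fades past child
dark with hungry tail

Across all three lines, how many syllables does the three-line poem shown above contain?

17

Line 1: like(1) + some(1) + graceful(2) + ice(1) = 5
Line 2: glimmering(3) + stream(1) + fades(1) + past(1) + child(1) = 7
Line 3: dark(1) + with(1) + hungry(2) + tail(1) = 5
Total: 5 + 7 + 5 = 17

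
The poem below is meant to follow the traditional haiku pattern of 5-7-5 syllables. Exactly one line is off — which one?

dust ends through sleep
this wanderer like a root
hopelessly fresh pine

Line 1

Line 1: dust (1), ends (1), through (1), sleep (1) → 4 (expected 5)
Line 2: this (1), wanderer (3), like (1), a (1), root (1) → 7 ✓
Line 3: hopelessly (3), fresh (1), pine (1) → 5 ✓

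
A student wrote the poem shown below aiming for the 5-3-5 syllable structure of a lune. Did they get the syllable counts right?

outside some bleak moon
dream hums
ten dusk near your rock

Line 1: outside(2) + some(1) + bleak(1) + moon(1) = 5 ✓
Line 2: dream(1) + hums(1) = 2 (expected 3)
Line 3: ten(1) + dusk(1) + near(1) + your(1) + rock(1) = 5 ✓

No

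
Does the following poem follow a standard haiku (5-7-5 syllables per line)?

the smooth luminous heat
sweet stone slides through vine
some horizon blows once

Line 1: the (1), smooth (1), luminous (3), heat (1) → 6 (expected 5)
Line 2: sweet (1), stone (1), slides (1), through (1), vine (1) → 5 (expected 7)
Line 3: some (1), horizon (3), blows (1), once (1) → 6 (expected 5)

No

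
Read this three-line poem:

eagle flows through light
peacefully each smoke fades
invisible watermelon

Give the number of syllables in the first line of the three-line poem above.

The first line: eagle(2) + flows(1) + through(1) + light(1) = 5

5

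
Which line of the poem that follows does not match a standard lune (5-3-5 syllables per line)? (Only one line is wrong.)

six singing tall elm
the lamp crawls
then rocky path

The third line

Line 1: six (1), singing (2), tall (1), elm (1) → 5 ✓
Line 2: the (1), lamp (1), crawls (1) → 3 ✓
Line 3: then (1), rocky (2), path (1) → 4 (expected 5)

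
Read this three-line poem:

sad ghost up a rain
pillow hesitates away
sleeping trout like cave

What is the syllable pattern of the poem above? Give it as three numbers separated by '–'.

5–7–5

Line 1: sad(1) + ghost(1) + up(1) + a(1) + rain(1) = 5
Line 2: pillow(2) + hesitates(3) + away(2) = 7
Line 3: sleeping(2) + trout(1) + like(1) + cave(1) = 5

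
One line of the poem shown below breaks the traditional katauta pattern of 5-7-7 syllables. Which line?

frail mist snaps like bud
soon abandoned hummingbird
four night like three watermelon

The third line

Line 1: frail(1) + mist(1) + snaps(1) + like(1) + bud(1) = 5 ✓
Line 2: soon(1) + abandoned(3) + hummingbird(3) = 7 ✓
Line 3: four(1) + night(1) + like(1) + three(1) + watermelon(4) = 8 (expected 7)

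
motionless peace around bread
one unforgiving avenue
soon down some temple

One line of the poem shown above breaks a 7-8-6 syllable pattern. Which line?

Line 3

Line 1: motionless(3) + peace(1) + around(2) + bread(1) = 7 ✓
Line 2: one(1) + unforgiving(4) + avenue(3) = 8 ✓
Line 3: soon(1) + down(1) + some(1) + temple(2) = 5 (expected 6)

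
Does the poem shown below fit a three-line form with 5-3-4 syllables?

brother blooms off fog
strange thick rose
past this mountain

Line 1: "brother blooms off fog": 2+1+1+1 = 5 ✓
Line 2: "strange thick rose": 1+1+1 = 3 ✓
Line 3: "past this mountain": 1+1+2 = 4 ✓

Yes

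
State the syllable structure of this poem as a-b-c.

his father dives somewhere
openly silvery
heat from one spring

6-6-4

Line 1: "his father dives somewhere": 1+2+1+2 = 6
Line 2: "openly silvery": 3+3 = 6
Line 3: "heat from one spring": 1+1+1+1 = 4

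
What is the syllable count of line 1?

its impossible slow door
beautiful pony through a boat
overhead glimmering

Line 1: "its impossible slow door": 1+4+1+1 = 7

7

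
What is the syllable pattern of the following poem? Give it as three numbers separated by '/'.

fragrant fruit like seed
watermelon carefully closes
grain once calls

5/9/3

Line 1: "fragrant fruit like seed": 2+1+1+1 = 5
Line 2: "watermelon carefully closes": 4+3+2 = 9
Line 3: "grain once calls": 1+1+1 = 3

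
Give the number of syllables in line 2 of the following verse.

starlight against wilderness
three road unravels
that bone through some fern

5

Line 2: three(1) + road(1) + unravels(3) = 5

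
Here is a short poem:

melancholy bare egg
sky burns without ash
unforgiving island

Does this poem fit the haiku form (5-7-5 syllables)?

Line 1: "melancholy bare egg": 4+1+1 = 6 (expected 5)
Line 2: "sky burns without ash": 1+1+2+1 = 5 (expected 7)
Line 3: "unforgiving island": 4+2 = 6 (expected 5)

No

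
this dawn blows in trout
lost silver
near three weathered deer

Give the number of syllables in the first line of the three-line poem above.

5

The first line: "this dawn blows in trout": 1+1+1+1+1 = 5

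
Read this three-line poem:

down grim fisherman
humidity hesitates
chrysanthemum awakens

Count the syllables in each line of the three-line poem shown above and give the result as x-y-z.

Line 1: "down grim fisherman": 1+1+3 = 5
Line 2: "humidity hesitates": 4+3 = 7
Line 3: "chrysanthemum awakens": 4+3 = 7

5-7-7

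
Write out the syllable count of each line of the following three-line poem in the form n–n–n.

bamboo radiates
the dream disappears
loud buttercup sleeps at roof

5–5–7

Line 1: bamboo (2), radiates (3) → 5
Line 2: the (1), dream (1), disappears (3) → 5
Line 3: loud (1), buttercup (3), sleeps (1), at (1), roof (1) → 7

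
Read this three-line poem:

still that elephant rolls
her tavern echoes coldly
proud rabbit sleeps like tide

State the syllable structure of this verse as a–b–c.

6–7–6

Line 1: still(1) + that(1) + elephant(3) + rolls(1) = 6
Line 2: her(1) + tavern(2) + echoes(2) + coldly(2) = 7
Line 3: proud(1) + rabbit(2) + sleeps(1) + like(1) + tide(1) = 6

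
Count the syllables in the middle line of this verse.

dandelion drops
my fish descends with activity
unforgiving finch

9

The middle line: "my fish descends with activity": 1+1+2+1+4 = 9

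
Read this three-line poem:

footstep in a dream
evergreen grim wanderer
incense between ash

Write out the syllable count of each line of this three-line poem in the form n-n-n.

5-7-5

Line 1: footstep(2) + in(1) + a(1) + dream(1) = 5
Line 2: evergreen(3) + grim(1) + wanderer(3) = 7
Line 3: incense(2) + between(2) + ash(1) = 5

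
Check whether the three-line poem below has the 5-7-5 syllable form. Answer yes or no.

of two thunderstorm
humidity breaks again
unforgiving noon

Line 1: of(1) + two(1) + thunderstorm(3) = 5 ✓
Line 2: humidity(4) + breaks(1) + again(2) = 7 ✓
Line 3: unforgiving(4) + noon(1) = 5 ✓

Yes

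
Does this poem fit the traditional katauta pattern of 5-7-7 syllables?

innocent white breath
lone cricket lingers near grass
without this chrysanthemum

Yes

Line 1: innocent(3) + white(1) + breath(1) = 5 ✓
Line 2: lone(1) + cricket(2) + lingers(2) + near(1) + grass(1) = 7 ✓
Line 3: without(2) + this(1) + chrysanthemum(4) = 7 ✓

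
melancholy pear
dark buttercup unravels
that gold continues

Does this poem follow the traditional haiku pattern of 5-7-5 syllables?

Yes

Line 1: melancholy(4) + pear(1) = 5 ✓
Line 2: dark(1) + buttercup(3) + unravels(3) = 7 ✓
Line 3: that(1) + gold(1) + continues(3) = 5 ✓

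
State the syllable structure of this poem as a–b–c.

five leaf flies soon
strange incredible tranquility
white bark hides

4–9–3

Line 1: "five leaf flies soon": 1+1+1+1 = 4
Line 2: "strange incredible tranquility": 1+4+4 = 9
Line 3: "white bark hides": 1+1+1 = 3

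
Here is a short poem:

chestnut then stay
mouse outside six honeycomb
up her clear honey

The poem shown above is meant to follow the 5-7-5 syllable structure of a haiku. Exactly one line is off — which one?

Line 1: chestnut (2), then (1), stay (1) → 4 (expected 5)
Line 2: mouse (1), outside (2), six (1), honeycomb (3) → 7 ✓
Line 3: up (1), her (1), clear (1), honey (2) → 5 ✓

Line 1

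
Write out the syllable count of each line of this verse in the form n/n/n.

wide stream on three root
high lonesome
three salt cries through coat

Line 1: "wide stream on three root": 1+1+1+1+1 = 5
Line 2: "high lonesome": 1+2 = 3
Line 3: "three salt cries through coat": 1+1+1+1+1 = 5

5/3/5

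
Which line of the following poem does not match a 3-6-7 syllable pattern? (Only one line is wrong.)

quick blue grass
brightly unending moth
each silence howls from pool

The third line

Line 1: quick(1) + blue(1) + grass(1) = 3 ✓
Line 2: brightly(2) + unending(3) + moth(1) = 6 ✓
Line 3: each(1) + silence(2) + howls(1) + from(1) + pool(1) = 6 (expected 7)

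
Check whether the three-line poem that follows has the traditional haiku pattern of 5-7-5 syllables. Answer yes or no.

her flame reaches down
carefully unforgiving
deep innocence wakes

Yes

Line 1: "her flame reaches down": 1+1+2+1 = 5 ✓
Line 2: "carefully unforgiving": 3+4 = 7 ✓
Line 3: "deep innocence wakes": 1+3+1 = 5 ✓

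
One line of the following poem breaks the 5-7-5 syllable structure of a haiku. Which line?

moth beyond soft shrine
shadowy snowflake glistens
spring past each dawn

The third line

Line 1: "moth beyond soft shrine": 1+2+1+1 = 5 ✓
Line 2: "shadowy snowflake glistens": 3+2+2 = 7 ✓
Line 3: "spring past each dawn": 1+1+1+1 = 4 (expected 5)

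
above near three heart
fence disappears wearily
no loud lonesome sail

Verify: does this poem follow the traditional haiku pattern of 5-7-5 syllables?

Line 1: above(2) + near(1) + three(1) + heart(1) = 5 ✓
Line 2: fence(1) + disappears(3) + wearily(3) = 7 ✓
Line 3: no(1) + loud(1) + lonesome(2) + sail(1) = 5 ✓

Yes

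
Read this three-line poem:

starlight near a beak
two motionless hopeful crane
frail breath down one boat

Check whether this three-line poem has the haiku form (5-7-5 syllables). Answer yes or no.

Line 1: starlight (2), near (1), a (1), beak (1) → 5 ✓
Line 2: two (1), motionless (3), hopeful (2), crane (1) → 7 ✓
Line 3: frail (1), breath (1), down (1), one (1), boat (1) → 5 ✓

Yes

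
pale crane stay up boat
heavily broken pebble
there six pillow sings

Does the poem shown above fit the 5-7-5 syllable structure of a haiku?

Line 1: pale (1), crane (1), stay (1), up (1), boat (1) → 5 ✓
Line 2: heavily (3), broken (2), pebble (2) → 7 ✓
Line 3: there (1), six (1), pillow (2), sings (1) → 5 ✓

Yes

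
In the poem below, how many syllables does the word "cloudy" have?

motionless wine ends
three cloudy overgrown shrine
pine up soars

"cloudy" has 2 syllables.

2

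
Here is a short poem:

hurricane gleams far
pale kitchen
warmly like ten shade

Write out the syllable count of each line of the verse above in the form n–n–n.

5–3–5

Line 1: "hurricane gleams far": 3+1+1 = 5
Line 2: "pale kitchen": 1+2 = 3
Line 3: "warmly like ten shade": 2+1+1+1 = 5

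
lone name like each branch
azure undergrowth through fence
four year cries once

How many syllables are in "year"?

1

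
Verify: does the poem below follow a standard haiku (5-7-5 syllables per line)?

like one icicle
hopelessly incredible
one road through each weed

Yes

Line 1: "like one icicle": 1+1+3 = 5 ✓
Line 2: "hopelessly incredible": 3+4 = 7 ✓
Line 3: "one road through each weed": 1+1+1+1+1 = 5 ✓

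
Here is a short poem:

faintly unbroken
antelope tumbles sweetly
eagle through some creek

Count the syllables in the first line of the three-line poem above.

The first line: faintly(2) + unbroken(3) = 5

5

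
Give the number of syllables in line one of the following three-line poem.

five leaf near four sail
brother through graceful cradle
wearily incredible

Line one: "five leaf near four sail": 1+1+1+1+1 = 5

5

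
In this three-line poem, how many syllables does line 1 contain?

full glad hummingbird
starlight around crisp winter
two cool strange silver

5

Line 1: full(1) + glad(1) + hummingbird(3) = 5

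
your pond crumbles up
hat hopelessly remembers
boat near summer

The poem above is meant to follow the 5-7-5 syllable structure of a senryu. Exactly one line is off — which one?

The third line

Line 1: your (1), pond (1), crumbles (2), up (1) → 5 ✓
Line 2: hat (1), hopelessly (3), remembers (3) → 7 ✓
Line 3: boat (1), near (1), summer (2) → 4 (expected 5)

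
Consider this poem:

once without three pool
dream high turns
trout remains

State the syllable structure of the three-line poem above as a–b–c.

5–3–3

Line 1: once (1), without (2), three (1), pool (1) → 5
Line 2: dream (1), high (1), turns (1) → 3
Line 3: trout (1), remains (2) → 3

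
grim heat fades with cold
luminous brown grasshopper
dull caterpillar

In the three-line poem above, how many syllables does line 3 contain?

Line 3: "dull caterpillar": 1+4 = 5

5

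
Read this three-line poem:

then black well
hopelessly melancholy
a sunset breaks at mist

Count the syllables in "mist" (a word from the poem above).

1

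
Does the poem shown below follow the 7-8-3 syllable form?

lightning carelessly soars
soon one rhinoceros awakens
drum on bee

No

Line 1: "lightning carelessly soars": 2+3+1 = 6 (expected 7)
Line 2: "soon one rhinoceros awakens": 1+1+4+3 = 9 (expected 8)
Line 3: "drum on bee": 1+1+1 = 3 ✓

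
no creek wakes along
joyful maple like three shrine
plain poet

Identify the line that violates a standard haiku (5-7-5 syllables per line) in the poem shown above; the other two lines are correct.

Line 1: no(1) + creek(1) + wakes(1) + along(2) = 5 ✓
Line 2: joyful(2) + maple(2) + like(1) + three(1) + shrine(1) = 7 ✓
Line 3: plain(1) + poet(2) = 3 (expected 5)

The third line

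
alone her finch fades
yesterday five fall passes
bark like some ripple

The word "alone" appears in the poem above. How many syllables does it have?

"alone" has 2 syllables.

2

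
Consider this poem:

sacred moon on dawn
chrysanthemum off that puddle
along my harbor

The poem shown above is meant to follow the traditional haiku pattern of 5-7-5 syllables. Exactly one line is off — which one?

The second line

Line 1: sacred(2) + moon(1) + on(1) + dawn(1) = 5 ✓
Line 2: chrysanthemum(4) + off(1) + that(1) + puddle(2) = 8 (expected 7)
Line 3: along(2) + my(1) + harbor(2) = 5 ✓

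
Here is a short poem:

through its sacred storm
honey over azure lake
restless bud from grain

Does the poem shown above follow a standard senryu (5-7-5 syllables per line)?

Yes

Line 1: through (1), its (1), sacred (2), storm (1) → 5 ✓
Line 2: honey (2), over (2), azure (2), lake (1) → 7 ✓
Line 3: restless (2), bud (1), from (1), grain (1) → 5 ✓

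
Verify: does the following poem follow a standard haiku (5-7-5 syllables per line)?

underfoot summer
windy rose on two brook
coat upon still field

Line 1: underfoot (3), summer (2) → 5 ✓
Line 2: windy (2), rose (1), on (1), two (1), brook (1) → 6 (expected 7)
Line 3: coat (1), upon (2), still (1), field (1) → 5 ✓

No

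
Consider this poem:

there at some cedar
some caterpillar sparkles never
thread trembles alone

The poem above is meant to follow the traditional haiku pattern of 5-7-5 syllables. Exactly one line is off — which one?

Line 2

Line 1: there(1) + at(1) + some(1) + cedar(2) = 5 ✓
Line 2: some(1) + caterpillar(4) + sparkles(2) + never(2) = 9 (expected 7)
Line 3: thread(1) + trembles(2) + alone(2) = 5 ✓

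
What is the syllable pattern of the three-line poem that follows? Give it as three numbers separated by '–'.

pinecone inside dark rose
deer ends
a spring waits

Line 1: pinecone(2) + inside(2) + dark(1) + rose(1) = 6
Line 2: deer(1) + ends(1) = 2
Line 3: a(1) + spring(1) + waits(1) = 3

6–2–3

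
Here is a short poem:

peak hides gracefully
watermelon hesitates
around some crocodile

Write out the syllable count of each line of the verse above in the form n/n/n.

5/7/6

Line 1: peak (1), hides (1), gracefully (3) → 5
Line 2: watermelon (4), hesitates (3) → 7
Line 3: around (2), some (1), crocodile (3) → 6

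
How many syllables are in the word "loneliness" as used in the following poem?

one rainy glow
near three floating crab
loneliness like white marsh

"loneliness" has 3 syllables.

3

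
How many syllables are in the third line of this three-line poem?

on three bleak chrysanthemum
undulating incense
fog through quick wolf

The third line: fog(1) + through(1) + quick(1) + wolf(1) = 4

4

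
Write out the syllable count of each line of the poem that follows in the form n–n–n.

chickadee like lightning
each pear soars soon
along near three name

6–4–5

Line 1: chickadee(3) + like(1) + lightning(2) = 6
Line 2: each(1) + pear(1) + soars(1) + soon(1) = 4
Line 3: along(2) + near(1) + three(1) + name(1) = 5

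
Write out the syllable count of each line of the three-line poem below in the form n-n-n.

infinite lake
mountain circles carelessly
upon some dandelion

Line 1: infinite (3), lake (1) → 4
Line 2: mountain (2), circles (2), carelessly (3) → 7
Line 3: upon (2), some (1), dandelion (4) → 7

4-7-7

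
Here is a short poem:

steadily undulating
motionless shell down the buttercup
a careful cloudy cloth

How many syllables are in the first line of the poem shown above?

The first line: steadily (3), undulating (4) → 7

7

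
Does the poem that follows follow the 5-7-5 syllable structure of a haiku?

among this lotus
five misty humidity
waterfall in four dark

Line 1: among(2) + this(1) + lotus(2) = 5 ✓
Line 2: five(1) + misty(2) + humidity(4) = 7 ✓
Line 3: waterfall(3) + in(1) + four(1) + dark(1) = 6 (expected 5)

No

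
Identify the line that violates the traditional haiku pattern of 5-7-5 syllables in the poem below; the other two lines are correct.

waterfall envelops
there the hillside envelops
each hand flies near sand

Line 1: waterfall (3), envelops (3) → 6 (expected 5)
Line 2: there (1), the (1), hillside (2), envelops (3) → 7 ✓
Line 3: each (1), hand (1), flies (1), near (1), sand (1) → 5 ✓

The first line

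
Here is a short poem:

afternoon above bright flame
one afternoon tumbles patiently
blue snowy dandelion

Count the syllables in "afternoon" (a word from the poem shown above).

3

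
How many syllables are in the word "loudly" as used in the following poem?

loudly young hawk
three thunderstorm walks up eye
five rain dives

"loudly" has 2 syllables.

2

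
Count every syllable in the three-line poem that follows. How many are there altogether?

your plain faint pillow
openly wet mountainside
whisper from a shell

17

Line 1: your (1), plain (1), faint (1), pillow (2) → 5
Line 2: openly (3), wet (1), mountainside (3) → 7
Line 3: whisper (2), from (1), a (1), shell (1) → 5
Total: 5 + 7 + 5 = 17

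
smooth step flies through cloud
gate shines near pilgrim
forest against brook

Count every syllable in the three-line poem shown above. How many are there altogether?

15

Line 1: smooth (1), step (1), flies (1), through (1), cloud (1) → 5
Line 2: gate (1), shines (1), near (1), pilgrim (2) → 5
Line 3: forest (2), against (2), brook (1) → 5
Total: 5 + 5 + 5 = 15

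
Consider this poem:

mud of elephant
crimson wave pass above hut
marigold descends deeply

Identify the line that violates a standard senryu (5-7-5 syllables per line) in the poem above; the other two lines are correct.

Line 3

Line 1: mud(1) + of(1) + elephant(3) = 5 ✓
Line 2: crimson(2) + wave(1) + pass(1) + above(2) + hut(1) = 7 ✓
Line 3: marigold(3) + descends(2) + deeply(2) = 7 (expected 5)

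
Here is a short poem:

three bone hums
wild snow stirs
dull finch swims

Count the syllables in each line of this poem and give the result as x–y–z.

Line 1: three(1) + bone(1) + hums(1) = 3
Line 2: wild(1) + snow(1) + stirs(1) = 3
Line 3: dull(1) + finch(1) + swims(1) = 3

3–3–3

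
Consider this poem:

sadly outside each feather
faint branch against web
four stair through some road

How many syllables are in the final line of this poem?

5

The final line: "four stair through some road": 1+1+1+1+1 = 5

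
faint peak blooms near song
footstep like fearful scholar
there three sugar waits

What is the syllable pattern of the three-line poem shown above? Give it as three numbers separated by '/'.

Line 1: faint(1) + peak(1) + blooms(1) + near(1) + song(1) = 5
Line 2: footstep(2) + like(1) + fearful(2) + scholar(2) = 7
Line 3: there(1) + three(1) + sugar(2) + waits(1) = 5

5/7/5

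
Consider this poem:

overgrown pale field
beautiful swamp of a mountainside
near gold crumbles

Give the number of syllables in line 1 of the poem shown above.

Line 1: overgrown (3), pale (1), field (1) → 5

5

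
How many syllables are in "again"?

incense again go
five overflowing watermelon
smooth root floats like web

"again" has 2 syllables.

2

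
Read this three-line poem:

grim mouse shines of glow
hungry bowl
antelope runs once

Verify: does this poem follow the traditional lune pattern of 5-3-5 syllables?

Line 1: grim(1) + mouse(1) + shines(1) + of(1) + glow(1) = 5 ✓
Line 2: hungry(2) + bowl(1) = 3 ✓
Line 3: antelope(3) + runs(1) + once(1) = 5 ✓

Yes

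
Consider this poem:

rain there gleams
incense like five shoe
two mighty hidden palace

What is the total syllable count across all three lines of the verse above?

15

Line 1: "rain there gleams": 1+1+1 = 3
Line 2: "incense like five shoe": 2+1+1+1 = 5
Line 3: "two mighty hidden palace": 1+2+2+2 = 7
Total: 3 + 5 + 7 = 15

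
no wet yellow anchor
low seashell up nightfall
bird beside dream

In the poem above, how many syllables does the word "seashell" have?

2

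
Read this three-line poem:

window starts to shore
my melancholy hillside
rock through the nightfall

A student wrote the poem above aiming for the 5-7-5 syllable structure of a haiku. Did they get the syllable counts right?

Yes

Line 1: window(2) + starts(1) + to(1) + shore(1) = 5 ✓
Line 2: my(1) + melancholy(4) + hillside(2) = 7 ✓
Line 3: rock(1) + through(1) + the(1) + nightfall(2) = 5 ✓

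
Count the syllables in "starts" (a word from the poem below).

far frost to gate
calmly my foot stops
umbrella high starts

"starts" has 1 syllable.

1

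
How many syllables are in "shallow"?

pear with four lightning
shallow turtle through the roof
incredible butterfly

"shallow" has 2 syllables.

2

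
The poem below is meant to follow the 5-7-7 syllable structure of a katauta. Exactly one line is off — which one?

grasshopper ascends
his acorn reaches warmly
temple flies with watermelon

Line 1: "grasshopper ascends": 3+2 = 5 ✓
Line 2: "his acorn reaches warmly": 1+2+2+2 = 7 ✓
Line 3: "temple flies with watermelon": 2+1+1+4 = 8 (expected 7)

The third line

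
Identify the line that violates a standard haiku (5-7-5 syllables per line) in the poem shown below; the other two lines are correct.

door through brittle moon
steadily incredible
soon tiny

Line 1: door(1) + through(1) + brittle(2) + moon(1) = 5 ✓
Line 2: steadily(3) + incredible(4) = 7 ✓
Line 3: soon(1) + tiny(2) = 3 (expected 5)

Line 3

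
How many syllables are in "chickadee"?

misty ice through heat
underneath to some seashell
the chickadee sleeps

3

"chickadee" has 3 syllables.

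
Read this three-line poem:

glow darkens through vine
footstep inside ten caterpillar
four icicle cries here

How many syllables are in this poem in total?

20

Line 1: "glow darkens through vine": 1+2+1+1 = 5
Line 2: "footstep inside ten caterpillar": 2+2+1+4 = 9
Line 3: "four icicle cries here": 1+3+1+1 = 6
Total: 5 + 9 + 6 = 20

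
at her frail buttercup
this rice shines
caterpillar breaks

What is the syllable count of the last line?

5

The last line: caterpillar (4), breaks (1) → 5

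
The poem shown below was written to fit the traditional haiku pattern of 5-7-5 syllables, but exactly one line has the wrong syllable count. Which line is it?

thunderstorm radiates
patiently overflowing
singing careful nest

The first line

Line 1: thunderstorm (3), radiates (3) → 6 (expected 5)
Line 2: patiently (3), overflowing (4) → 7 ✓
Line 3: singing (2), careful (2), nest (1) → 5 ✓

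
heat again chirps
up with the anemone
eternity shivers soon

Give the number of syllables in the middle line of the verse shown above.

7

The middle line: "up with the anemone": 1+1+1+4 = 7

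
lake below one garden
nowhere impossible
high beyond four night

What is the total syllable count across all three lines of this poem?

17

Line 1: "lake below one garden": 1+2+1+2 = 6
Line 2: "nowhere impossible": 2+4 = 6
Line 3: "high beyond four night": 1+2+1+1 = 5
Total: 6 + 6 + 5 = 17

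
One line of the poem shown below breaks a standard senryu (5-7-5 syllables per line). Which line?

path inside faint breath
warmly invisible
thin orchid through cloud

Line 1: "path inside faint breath": 1+2+1+1 = 5 ✓
Line 2: "warmly invisible": 2+4 = 6 (expected 7)
Line 3: "thin orchid through cloud": 1+2+1+1 = 5 ✓

The second line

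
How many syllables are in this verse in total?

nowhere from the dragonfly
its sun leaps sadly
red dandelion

17

Line 1: nowhere(2) + from(1) + the(1) + dragonfly(3) = 7
Line 2: its(1) + sun(1) + leaps(1) + sadly(2) = 5
Line 3: red(1) + dandelion(4) = 5
Total: 7 + 5 + 5 = 17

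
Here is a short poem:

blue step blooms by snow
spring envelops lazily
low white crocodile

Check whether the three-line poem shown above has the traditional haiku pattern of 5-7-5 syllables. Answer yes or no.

Yes

Line 1: blue (1), step (1), blooms (1), by (1), snow (1) → 5 ✓
Line 2: spring (1), envelops (3), lazily (3) → 7 ✓
Line 3: low (1), white (1), crocodile (3) → 5 ✓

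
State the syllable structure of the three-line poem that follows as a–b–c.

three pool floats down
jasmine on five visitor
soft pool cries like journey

4–7–6

Line 1: three(1) + pool(1) + floats(1) + down(1) = 4
Line 2: jasmine(2) + on(1) + five(1) + visitor(3) = 7
Line 3: soft(1) + pool(1) + cries(1) + like(1) + journey(2) = 6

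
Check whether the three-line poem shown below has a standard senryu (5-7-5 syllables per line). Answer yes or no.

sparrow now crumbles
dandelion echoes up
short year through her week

Line 1: sparrow(2) + now(1) + crumbles(2) = 5 ✓
Line 2: dandelion(4) + echoes(2) + up(1) = 7 ✓
Line 3: short(1) + year(1) + through(1) + her(1) + week(1) = 5 ✓

Yes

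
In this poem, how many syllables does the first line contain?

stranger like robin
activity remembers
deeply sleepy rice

5

The first line: "stranger like robin": 2+1+2 = 5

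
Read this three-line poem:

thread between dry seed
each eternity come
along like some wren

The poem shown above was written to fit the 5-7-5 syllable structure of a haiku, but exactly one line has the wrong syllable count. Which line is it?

The second line

Line 1: "thread between dry seed": 1+2+1+1 = 5 ✓
Line 2: "each eternity come": 1+4+1 = 6 (expected 7)
Line 3: "along like some wren": 2+1+1+1 = 5 ✓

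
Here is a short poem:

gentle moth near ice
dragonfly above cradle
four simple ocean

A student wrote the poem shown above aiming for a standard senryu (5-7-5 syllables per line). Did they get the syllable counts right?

Line 1: gentle(2) + moth(1) + near(1) + ice(1) = 5 ✓
Line 2: dragonfly(3) + above(2) + cradle(2) = 7 ✓
Line 3: four(1) + simple(2) + ocean(2) = 5 ✓

Yes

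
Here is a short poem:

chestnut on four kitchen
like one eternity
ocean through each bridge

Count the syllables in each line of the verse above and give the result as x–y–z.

Line 1: "chestnut on four kitchen": 2+1+1+2 = 6
Line 2: "like one eternity": 1+1+4 = 6
Line 3: "ocean through each bridge": 2+1+1+1 = 5

6–6–5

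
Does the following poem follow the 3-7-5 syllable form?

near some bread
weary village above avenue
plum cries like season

Line 1: "near some bread": 1+1+1 = 3 ✓
Line 2: "weary village above avenue": 2+2+2+3 = 9 (expected 7)
Line 3: "plum cries like season": 1+1+1+2 = 5 ✓

No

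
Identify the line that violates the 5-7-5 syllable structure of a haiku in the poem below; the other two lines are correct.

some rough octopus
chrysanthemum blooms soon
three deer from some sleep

The second line

Line 1: some (1), rough (1), octopus (3) → 5 ✓
Line 2: chrysanthemum (4), blooms (1), soon (1) → 6 (expected 7)
Line 3: three (1), deer (1), from (1), some (1), sleep (1) → 5 ✓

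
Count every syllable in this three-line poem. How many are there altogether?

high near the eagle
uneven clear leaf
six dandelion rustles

Line 1: "high near the eagle": 1+1+1+2 = 5
Line 2: "uneven clear leaf": 3+1+1 = 5
Line 3: "six dandelion rustles": 1+4+2 = 7
Total: 5 + 5 + 7 = 17

17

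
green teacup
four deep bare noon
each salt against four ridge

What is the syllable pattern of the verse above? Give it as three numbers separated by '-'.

Line 1: green (1), teacup (2) → 3
Line 2: four (1), deep (1), bare (1), noon (1) → 4
Line 3: each (1), salt (1), against (2), four (1), ridge (1) → 6

3-4-6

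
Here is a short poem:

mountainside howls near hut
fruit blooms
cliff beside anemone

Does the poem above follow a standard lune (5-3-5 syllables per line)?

No

Line 1: "mountainside howls near hut": 3+1+1+1 = 6 (expected 5)
Line 2: "fruit blooms": 1+1 = 2 (expected 3)
Line 3: "cliff beside anemone": 1+2+4 = 7 (expected 5)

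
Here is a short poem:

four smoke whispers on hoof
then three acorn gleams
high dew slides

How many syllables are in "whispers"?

2

"whispers" has 2 syllables.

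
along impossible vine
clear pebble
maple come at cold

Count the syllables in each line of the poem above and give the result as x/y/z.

Line 1: "along impossible vine": 2+4+1 = 7
Line 2: "clear pebble": 1+2 = 3
Line 3: "maple come at cold": 2+1+1+1 = 5

7/3/5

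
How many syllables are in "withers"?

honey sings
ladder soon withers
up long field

2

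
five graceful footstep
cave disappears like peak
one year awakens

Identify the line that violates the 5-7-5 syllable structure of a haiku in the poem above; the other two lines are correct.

Line 1: five (1), graceful (2), footstep (2) → 5 ✓
Line 2: cave (1), disappears (3), like (1), peak (1) → 6 (expected 7)
Line 3: one (1), year (1), awakens (3) → 5 ✓

Line 2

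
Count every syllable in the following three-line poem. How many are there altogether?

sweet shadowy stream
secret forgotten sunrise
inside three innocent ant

Line 1: sweet(1) + shadowy(3) + stream(1) = 5
Line 2: secret(2) + forgotten(3) + sunrise(2) = 7
Line 3: inside(2) + three(1) + innocent(3) + ant(1) = 7
Total: 5 + 7 + 7 = 19

19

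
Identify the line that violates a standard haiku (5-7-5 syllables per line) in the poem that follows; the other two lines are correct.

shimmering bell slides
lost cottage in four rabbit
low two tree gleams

Line 1: shimmering (3), bell (1), slides (1) → 5 ✓
Line 2: lost (1), cottage (2), in (1), four (1), rabbit (2) → 7 ✓
Line 3: low (1), two (1), tree (1), gleams (1) → 4 (expected 5)

The third line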